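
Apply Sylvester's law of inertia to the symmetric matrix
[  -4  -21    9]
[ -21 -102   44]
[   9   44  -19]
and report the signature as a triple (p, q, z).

step 0: pivot -4 → sign −
step 1: pivot 33/4 → sign +
step 2: pivot -1/33 → sign −
signature = (1, 2, 0)

Answer: (1, 2, 0)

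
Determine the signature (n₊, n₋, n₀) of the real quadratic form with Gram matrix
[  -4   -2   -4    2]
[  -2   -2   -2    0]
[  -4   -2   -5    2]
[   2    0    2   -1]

Answer: (1, 3, 0)

Derivation:
step 0: pivot -4 → sign −
step 1: pivot -1 → sign −
step 2: pivot -1 → sign −
step 3: pivot 1 → sign +
signature = (1, 3, 0)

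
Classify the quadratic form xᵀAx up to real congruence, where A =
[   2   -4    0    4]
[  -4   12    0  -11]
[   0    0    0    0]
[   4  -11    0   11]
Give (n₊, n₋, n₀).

step 0: pivot 2 → sign +
step 1: pivot 4 → sign +
step 2: pivot 3/4 → sign +
step 3: row/col 3 already zero → sign 0
signature = (3, 0, 1)

Answer: (3, 0, 1)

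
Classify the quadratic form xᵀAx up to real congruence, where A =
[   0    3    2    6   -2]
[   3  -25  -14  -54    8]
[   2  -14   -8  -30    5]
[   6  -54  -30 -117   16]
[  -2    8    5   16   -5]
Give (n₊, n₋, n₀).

Answer: (2, 3, 0)

Derivation:
step 0: pivot -25 → sign −
step 1: pivot 9/25 → sign +
step 2: pivot -4/9 → sign −
step 3: pivot -3/4 → sign −
step 4: pivot 1/3 → sign +
signature = (2, 3, 0)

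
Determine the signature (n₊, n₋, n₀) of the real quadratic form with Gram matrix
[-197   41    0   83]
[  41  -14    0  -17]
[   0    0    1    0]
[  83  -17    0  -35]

step 0: pivot -197 → sign −
step 1: pivot -1077/197 → sign −
step 2: pivot 1 → sign +
step 3: pivot -6/359 → sign −
signature = (1, 3, 0)

Answer: (1, 3, 0)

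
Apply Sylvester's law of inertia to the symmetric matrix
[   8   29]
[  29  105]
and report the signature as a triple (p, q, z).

Answer: (1, 1, 0)

Derivation:
step 0: pivot 8 → sign +
step 1: pivot -1/8 → sign −
signature = (1, 1, 0)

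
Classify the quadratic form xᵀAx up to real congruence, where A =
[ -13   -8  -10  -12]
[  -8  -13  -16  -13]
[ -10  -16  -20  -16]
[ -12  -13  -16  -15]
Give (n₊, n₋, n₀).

Answer: (0, 3, 1)

Derivation:
step 0: pivot -13 → sign −
step 1: pivot -105/13 → sign −
step 2: pivot -32/105 → sign −
step 3: row/col 3 already zero → sign 0
signature = (0, 3, 1)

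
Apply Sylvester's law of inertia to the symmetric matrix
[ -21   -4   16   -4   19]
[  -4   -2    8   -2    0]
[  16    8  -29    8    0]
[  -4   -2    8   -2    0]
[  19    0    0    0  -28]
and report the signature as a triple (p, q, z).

Answer: (1, 3, 1)

Derivation:
step 0: pivot -21 → sign −
step 1: pivot -26/21 → sign −
step 2: pivot 3 → sign +
step 3: pivot -3/13 → sign −
step 4: row/col 4 already zero → sign 0
signature = (1, 3, 1)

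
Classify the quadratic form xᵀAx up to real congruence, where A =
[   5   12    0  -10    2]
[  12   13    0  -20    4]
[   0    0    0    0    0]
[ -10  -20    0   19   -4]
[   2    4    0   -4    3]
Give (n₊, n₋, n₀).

Answer: (2, 2, 1)

Derivation:
step 0: pivot 5 → sign +
step 1: pivot -79/5 → sign −
step 2: pivot 1/79 → sign +
step 3: pivot -1 → sign −
step 4: row/col 4 already zero → sign 0
signature = (2, 2, 1)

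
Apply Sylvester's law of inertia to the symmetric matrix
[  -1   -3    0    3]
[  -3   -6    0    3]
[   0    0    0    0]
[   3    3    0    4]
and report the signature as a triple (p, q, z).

step 0: pivot -1 → sign −
step 1: pivot 3 → sign +
step 2: pivot 1 → sign +
step 3: row/col 3 already zero → sign 0
signature = (2, 1, 1)

Answer: (2, 1, 1)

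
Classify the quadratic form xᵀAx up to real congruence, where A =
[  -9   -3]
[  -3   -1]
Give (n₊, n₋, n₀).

Answer: (0, 1, 1)

Derivation:
step 0: pivot -9 → sign −
step 1: row/col 1 already zero → sign 0
signature = (0, 1, 1)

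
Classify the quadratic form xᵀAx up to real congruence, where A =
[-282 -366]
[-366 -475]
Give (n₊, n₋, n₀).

Answer: (1, 1, 0)

Derivation:
step 0: pivot -282 → sign −
step 1: pivot 1/47 → sign +
signature = (1, 1, 0)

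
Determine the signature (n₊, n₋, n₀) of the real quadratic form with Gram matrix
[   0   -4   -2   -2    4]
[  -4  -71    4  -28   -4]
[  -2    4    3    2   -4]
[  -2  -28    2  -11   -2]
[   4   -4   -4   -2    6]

Answer: (2, 2, 1)

Derivation:
step 0: pivot -71 → sign −
step 1: pivot 16/71 → sign +
step 2: pivot -75/4 → sign −
step 3: pivot 2 → sign +
step 4: row/col 4 already zero → sign 0
signature = (2, 2, 1)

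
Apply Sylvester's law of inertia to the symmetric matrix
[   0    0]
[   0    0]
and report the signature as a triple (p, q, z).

Answer: (0, 0, 2)

Derivation:
step 0: row/col 0 already zero → sign 0
step 1: row/col 1 already zero → sign 0
signature = (0, 0, 2)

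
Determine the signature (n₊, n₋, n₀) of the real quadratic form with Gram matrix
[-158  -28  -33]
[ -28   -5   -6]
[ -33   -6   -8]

step 0: pivot -158 → sign −
step 1: pivot -3/79 → sign −
step 2: pivot -1/2 → sign −
signature = (0, 3, 0)

Answer: (0, 3, 0)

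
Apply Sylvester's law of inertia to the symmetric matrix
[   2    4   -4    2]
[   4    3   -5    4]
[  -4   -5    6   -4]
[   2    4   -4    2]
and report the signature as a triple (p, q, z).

Answer: (1, 2, 1)

Derivation:
step 0: pivot 2 → sign +
step 1: pivot -5 → sign −
step 2: pivot -1/5 → sign −
step 3: row/col 3 already zero → sign 0
signature = (1, 2, 1)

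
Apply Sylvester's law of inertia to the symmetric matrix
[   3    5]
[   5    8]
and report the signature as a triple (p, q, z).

Answer: (1, 1, 0)

Derivation:
step 0: pivot 3 → sign +
step 1: pivot -1/3 → sign −
signature = (1, 1, 0)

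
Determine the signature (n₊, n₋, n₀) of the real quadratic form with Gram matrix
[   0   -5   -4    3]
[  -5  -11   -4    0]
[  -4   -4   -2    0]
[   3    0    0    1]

Answer: (2, 2, 0)

Derivation:
step 0: pivot -11 → sign −
step 1: pivot 25/11 → sign +
step 2: pivot -66/25 → sign −
step 3: pivot 2/11 → sign +
signature = (2, 2, 0)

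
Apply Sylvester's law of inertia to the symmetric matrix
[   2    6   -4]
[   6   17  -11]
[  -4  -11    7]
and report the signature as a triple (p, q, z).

Answer: (1, 1, 1)

Derivation:
step 0: pivot 2 → sign +
step 1: pivot -1 → sign −
step 2: row/col 2 already zero → sign 0
signature = (1, 1, 1)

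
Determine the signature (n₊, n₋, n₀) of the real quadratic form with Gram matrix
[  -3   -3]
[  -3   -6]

Answer: (0, 2, 0)

Derivation:
step 0: pivot -3 → sign −
step 1: pivot -3 → sign −
signature = (0, 2, 0)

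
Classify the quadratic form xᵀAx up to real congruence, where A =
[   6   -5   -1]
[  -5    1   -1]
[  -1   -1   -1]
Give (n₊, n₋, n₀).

step 0: pivot 6 → sign +
step 1: pivot -19/6 → sign −
step 2: pivot -2/19 → sign −
signature = (1, 2, 0)

Answer: (1, 2, 0)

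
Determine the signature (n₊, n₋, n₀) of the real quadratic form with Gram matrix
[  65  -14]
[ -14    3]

step 0: pivot 65 → sign +
step 1: pivot -1/65 → sign −
signature = (1, 1, 0)

Answer: (1, 1, 0)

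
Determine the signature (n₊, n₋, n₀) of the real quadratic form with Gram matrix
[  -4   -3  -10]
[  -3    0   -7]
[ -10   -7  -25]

step 0: pivot -4 → sign −
step 1: pivot 9/4 → sign +
step 2: pivot -1/9 → sign −
signature = (1, 2, 0)

Answer: (1, 2, 0)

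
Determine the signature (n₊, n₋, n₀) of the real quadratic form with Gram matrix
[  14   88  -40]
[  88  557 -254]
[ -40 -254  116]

Answer: (2, 0, 1)

Derivation:
step 0: pivot 14 → sign +
step 1: pivot 27/7 → sign +
step 2: row/col 2 already zero → sign 0
signature = (2, 0, 1)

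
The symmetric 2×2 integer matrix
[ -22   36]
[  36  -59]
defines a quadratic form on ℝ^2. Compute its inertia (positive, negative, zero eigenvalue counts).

step 0: pivot -22 → sign −
step 1: pivot -1/11 → sign −
signature = (0, 2, 0)

Answer: (0, 2, 0)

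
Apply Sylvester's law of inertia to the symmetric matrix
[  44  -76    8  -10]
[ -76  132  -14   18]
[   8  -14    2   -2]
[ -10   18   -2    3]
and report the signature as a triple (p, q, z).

Answer: (3, 0, 1)

Derivation:
step 0: pivot 44 → sign +
step 1: pivot 8/11 → sign +
step 2: pivot 1/2 → sign +
step 3: row/col 3 already zero → sign 0
signature = (3, 0, 1)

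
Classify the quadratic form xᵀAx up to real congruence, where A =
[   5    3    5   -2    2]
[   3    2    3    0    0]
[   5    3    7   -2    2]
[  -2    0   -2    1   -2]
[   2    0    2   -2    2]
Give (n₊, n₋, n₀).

step 0: pivot 5 → sign +
step 1: pivot 1/5 → sign +
step 2: pivot 2 → sign +
step 3: pivot -7 → sign −
step 4: pivot -6/7 → sign −
signature = (3, 2, 0)

Answer: (3, 2, 0)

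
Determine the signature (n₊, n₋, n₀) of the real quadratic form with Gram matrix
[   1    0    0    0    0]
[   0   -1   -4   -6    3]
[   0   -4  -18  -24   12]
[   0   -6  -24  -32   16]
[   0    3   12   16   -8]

Answer: (2, 2, 1)

Derivation:
step 0: pivot 1 → sign +
step 1: pivot -1 → sign −
step 2: pivot -2 → sign −
step 3: pivot 4 → sign +
step 4: row/col 4 already zero → sign 0
signature = (2, 2, 1)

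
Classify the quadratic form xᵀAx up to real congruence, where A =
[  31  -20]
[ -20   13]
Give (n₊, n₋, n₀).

step 0: pivot 31 → sign +
step 1: pivot 3/31 → sign +
signature = (2, 0, 0)

Answer: (2, 0, 0)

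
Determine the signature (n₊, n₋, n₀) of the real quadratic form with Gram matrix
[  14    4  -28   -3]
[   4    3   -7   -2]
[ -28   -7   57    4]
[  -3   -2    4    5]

Answer: (3, 1, 0)

Derivation:
step 0: pivot 14 → sign +
step 1: pivot 13/7 → sign +
step 2: pivot 6/13 → sign +
step 3: pivot -1/2 → sign −
signature = (3, 1, 0)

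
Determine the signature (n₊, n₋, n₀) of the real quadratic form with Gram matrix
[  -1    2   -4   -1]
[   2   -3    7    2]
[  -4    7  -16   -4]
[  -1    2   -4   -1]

Answer: (1, 2, 1)

Derivation:
step 0: pivot -1 → sign −
step 1: pivot 1 → sign +
step 2: pivot -1 → sign −
step 3: row/col 3 already zero → sign 0
signature = (1, 2, 1)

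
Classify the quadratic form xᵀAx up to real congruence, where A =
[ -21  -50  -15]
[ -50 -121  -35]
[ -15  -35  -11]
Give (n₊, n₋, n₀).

Answer: (0, 3, 0)

Derivation:
step 0: pivot -21 → sign −
step 1: pivot -41/21 → sign −
step 2: pivot -1/41 → sign −
signature = (0, 3, 0)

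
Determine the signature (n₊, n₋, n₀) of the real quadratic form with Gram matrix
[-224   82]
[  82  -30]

Answer: (1, 1, 0)

Derivation:
step 0: pivot -224 → sign −
step 1: pivot 1/56 → sign +
signature = (1, 1, 0)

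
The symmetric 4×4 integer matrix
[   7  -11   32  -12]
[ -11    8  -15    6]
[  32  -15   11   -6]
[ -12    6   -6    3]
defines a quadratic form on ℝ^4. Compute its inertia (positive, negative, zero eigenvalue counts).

Answer: (2, 2, 0)

Derivation:
step 0: pivot 7 → sign +
step 1: pivot -65/7 → sign −
step 2: pivot -6/5 → sign −
step 3: pivot 3/13 → sign +
signature = (2, 2, 0)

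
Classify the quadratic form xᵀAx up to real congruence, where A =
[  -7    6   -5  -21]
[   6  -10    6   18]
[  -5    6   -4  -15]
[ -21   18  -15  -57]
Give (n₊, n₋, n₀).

Answer: (2, 2, 0)

Derivation:
step 0: pivot -7 → sign −
step 1: pivot -34/7 → sign −
step 2: pivot 3/17 → sign +
step 3: pivot 6 → sign +
signature = (2, 2, 0)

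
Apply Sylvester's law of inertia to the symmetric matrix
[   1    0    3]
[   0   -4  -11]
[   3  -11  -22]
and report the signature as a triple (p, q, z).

step 0: pivot 1 → sign +
step 1: pivot -4 → sign −
step 2: pivot -3/4 → sign −
signature = (1, 2, 0)

Answer: (1, 2, 0)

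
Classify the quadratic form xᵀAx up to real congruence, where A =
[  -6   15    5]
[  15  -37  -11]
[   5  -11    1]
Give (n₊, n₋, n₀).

step 0: pivot -6 → sign −
step 1: pivot 1/2 → sign +
step 2: pivot 2/3 → sign +
signature = (2, 1, 0)

Answer: (2, 1, 0)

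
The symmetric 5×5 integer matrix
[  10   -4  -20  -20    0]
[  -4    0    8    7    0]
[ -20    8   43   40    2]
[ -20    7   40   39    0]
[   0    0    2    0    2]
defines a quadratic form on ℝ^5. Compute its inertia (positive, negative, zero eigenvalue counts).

step 0: pivot 10 → sign +
step 1: pivot -8/5 → sign −
step 2: pivot 3 → sign +
step 3: pivot -3/8 → sign −
step 4: pivot 2/3 → sign +
signature = (3, 2, 0)

Answer: (3, 2, 0)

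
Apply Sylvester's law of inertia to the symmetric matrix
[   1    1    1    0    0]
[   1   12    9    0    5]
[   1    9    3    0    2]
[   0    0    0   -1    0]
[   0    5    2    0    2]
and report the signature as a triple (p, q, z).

Answer: (3, 2, 0)

Derivation:
step 0: pivot 1 → sign +
step 1: pivot 11 → sign +
step 2: pivot -42/11 → sign −
step 3: pivot -1 → sign −
step 4: pivot 3/7 → sign +
signature = (3, 2, 0)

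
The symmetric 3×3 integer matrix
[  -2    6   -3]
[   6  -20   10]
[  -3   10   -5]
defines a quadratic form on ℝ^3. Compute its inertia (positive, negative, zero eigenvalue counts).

step 0: pivot -2 → sign −
step 1: pivot -2 → sign −
step 2: row/col 2 already zero → sign 0
signature = (0, 2, 1)

Answer: (0, 2, 1)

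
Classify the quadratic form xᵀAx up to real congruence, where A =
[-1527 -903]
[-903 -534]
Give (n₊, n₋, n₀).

step 0: pivot -1527 → sign −
step 1: pivot -3/509 → sign −
signature = (0, 2, 0)

Answer: (0, 2, 0)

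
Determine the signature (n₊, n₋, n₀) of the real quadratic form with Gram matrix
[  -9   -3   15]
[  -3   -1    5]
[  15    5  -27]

Answer: (0, 2, 1)

Derivation:
step 0: pivot -9 → sign −
step 1: pivot -2 → sign −
step 2: row/col 2 already zero → sign 0
signature = (0, 2, 1)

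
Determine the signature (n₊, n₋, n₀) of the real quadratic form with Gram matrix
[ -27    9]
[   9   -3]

Answer: (0, 1, 1)

Derivation:
step 0: pivot -27 → sign −
step 1: row/col 1 already zero → sign 0
signature = (0, 1, 1)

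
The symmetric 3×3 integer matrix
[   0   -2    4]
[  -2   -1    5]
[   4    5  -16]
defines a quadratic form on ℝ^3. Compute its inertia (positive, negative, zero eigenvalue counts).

Answer: (1, 1, 1)

Derivation:
step 0: pivot -1 → sign −
step 1: pivot 4 → sign +
step 2: row/col 2 already zero → sign 0
signature = (1, 1, 1)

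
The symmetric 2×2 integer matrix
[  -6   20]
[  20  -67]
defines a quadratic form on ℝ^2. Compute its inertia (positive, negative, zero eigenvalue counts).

Answer: (0, 2, 0)

Derivation:
step 0: pivot -6 → sign −
step 1: pivot -1/3 → sign −
signature = (0, 2, 0)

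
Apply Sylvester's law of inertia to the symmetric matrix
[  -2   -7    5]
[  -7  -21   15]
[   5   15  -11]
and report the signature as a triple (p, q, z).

step 0: pivot -2 → sign −
step 1: pivot 7/2 → sign +
step 2: pivot -2/7 → sign −
signature = (1, 2, 0)

Answer: (1, 2, 0)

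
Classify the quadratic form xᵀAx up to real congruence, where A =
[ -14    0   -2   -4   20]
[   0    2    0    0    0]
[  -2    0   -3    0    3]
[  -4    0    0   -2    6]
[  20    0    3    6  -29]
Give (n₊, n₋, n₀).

step 0: pivot -14 → sign −
step 1: pivot 2 → sign +
step 2: pivot -19/7 → sign −
step 3: pivot -14/19 → sign −
step 4: pivot -2/7 → sign −
signature = (1, 4, 0)

Answer: (1, 4, 0)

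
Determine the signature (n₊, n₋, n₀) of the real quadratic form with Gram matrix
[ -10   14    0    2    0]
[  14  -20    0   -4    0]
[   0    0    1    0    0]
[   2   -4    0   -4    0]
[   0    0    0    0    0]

step 0: pivot -10 → sign −
step 1: pivot -2/5 → sign −
step 2: pivot 1 → sign +
step 3: row/col 3 already zero → sign 0
step 4: row/col 4 already zero → sign 0
signature = (1, 2, 2)

Answer: (1, 2, 2)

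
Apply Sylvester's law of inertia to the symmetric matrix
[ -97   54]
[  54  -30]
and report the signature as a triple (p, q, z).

Answer: (1, 1, 0)

Derivation:
step 0: pivot -97 → sign −
step 1: pivot 6/97 → sign +
signature = (1, 1, 0)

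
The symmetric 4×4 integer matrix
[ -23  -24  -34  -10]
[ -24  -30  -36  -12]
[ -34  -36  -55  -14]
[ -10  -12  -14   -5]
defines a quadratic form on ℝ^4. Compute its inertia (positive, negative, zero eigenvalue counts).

Answer: (1, 3, 0)

Derivation:
step 0: pivot -23 → sign −
step 1: pivot -114/23 → sign −
step 2: pivot -89/19 → sign −
step 3: pivot 3/89 → sign +
signature = (1, 3, 0)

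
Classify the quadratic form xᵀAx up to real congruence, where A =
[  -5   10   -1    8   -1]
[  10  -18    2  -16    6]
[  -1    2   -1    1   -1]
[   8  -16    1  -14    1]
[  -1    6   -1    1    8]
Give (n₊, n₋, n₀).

Answer: (2, 3, 0)

Derivation:
step 0: pivot -5 → sign −
step 1: pivot 2 → sign +
step 2: pivot -4/5 → sign −
step 3: pivot -3/4 → sign −
step 4: pivot 1 → sign +
signature = (2, 3, 0)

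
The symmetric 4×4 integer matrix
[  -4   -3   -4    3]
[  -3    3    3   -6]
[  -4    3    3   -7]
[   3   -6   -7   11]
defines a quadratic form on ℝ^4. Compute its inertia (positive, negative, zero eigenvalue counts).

step 0: pivot -4 → sign −
step 1: pivot 21/4 → sign +
step 2: pivot 1/7 → sign +
step 3: pivot -2 → sign −
signature = (2, 2, 0)

Answer: (2, 2, 0)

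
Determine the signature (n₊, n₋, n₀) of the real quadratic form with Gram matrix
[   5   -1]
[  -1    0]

Answer: (1, 1, 0)

Derivation:
step 0: pivot 5 → sign +
step 1: pivot -1/5 → sign −
signature = (1, 1, 0)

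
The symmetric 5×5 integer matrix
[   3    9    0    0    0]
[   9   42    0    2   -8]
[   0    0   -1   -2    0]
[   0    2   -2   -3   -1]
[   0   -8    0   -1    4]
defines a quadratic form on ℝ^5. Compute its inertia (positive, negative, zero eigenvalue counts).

step 0: pivot 3 → sign +
step 1: pivot 15 → sign +
step 2: pivot -1 → sign −
step 3: pivot 11/15 → sign +
step 4: pivot -3/11 → sign −
signature = (3, 2, 0)

Answer: (3, 2, 0)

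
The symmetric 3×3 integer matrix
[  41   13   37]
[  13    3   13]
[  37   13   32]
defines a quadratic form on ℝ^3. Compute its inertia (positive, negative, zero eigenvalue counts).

Answer: (2, 1, 0)

Derivation:
step 0: pivot 41 → sign +
step 1: pivot -46/41 → sign −
step 2: pivot 1/23 → sign +
signature = (2, 1, 0)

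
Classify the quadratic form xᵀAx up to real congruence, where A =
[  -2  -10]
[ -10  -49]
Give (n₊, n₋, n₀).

Answer: (1, 1, 0)

Derivation:
step 0: pivot -2 → sign −
step 1: pivot 1 → sign +
signature = (1, 1, 0)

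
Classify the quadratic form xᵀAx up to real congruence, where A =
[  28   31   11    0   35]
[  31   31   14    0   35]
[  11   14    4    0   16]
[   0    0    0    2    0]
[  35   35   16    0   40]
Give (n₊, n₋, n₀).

Answer: (4, 1, 0)

Derivation:
step 0: pivot 28 → sign +
step 1: pivot -93/28 → sign −
step 2: pivot 21/31 → sign +
step 3: pivot 2 → sign +
step 4: pivot 3/7 → sign +
signature = (4, 1, 0)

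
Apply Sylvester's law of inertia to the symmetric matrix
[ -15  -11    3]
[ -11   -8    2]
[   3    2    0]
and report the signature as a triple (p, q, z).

step 0: pivot -15 → sign −
step 1: pivot 1/15 → sign +
step 2: row/col 2 already zero → sign 0
signature = (1, 1, 1)

Answer: (1, 1, 1)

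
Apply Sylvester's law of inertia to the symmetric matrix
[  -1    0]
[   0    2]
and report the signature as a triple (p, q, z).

step 0: pivot -1 → sign −
step 1: pivot 2 → sign +
signature = (1, 1, 0)

Answer: (1, 1, 0)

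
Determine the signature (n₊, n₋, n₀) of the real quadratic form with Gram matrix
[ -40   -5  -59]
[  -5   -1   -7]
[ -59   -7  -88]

step 0: pivot -40 → sign −
step 1: pivot -3/8 → sign −
step 2: pivot -3/5 → sign −
signature = (0, 3, 0)

Answer: (0, 3, 0)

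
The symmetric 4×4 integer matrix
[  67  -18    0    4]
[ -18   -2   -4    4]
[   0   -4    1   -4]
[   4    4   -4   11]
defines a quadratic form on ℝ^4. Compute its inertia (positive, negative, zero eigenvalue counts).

Answer: (2, 2, 0)

Derivation:
step 0: pivot 67 → sign +
step 1: pivot -458/67 → sign −
step 2: pivot 765/229 → sign +
step 3: pivot -1/85 → sign −
signature = (2, 2, 0)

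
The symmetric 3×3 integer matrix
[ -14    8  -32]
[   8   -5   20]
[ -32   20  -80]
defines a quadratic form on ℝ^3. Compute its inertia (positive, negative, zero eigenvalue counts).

step 0: pivot -14 → sign −
step 1: pivot -3/7 → sign −
step 2: row/col 2 already zero → sign 0
signature = (0, 2, 1)

Answer: (0, 2, 1)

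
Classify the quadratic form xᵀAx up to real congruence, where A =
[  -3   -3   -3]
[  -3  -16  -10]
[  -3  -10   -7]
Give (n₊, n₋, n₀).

step 0: pivot -3 → sign −
step 1: pivot -13 → sign −
step 2: pivot -3/13 → sign −
signature = (0, 3, 0)

Answer: (0, 3, 0)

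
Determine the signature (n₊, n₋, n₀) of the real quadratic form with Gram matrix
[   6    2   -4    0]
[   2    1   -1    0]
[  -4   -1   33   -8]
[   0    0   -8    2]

Answer: (3, 1, 0)

Derivation:
step 0: pivot 6 → sign +
step 1: pivot 1/3 → sign +
step 2: pivot 30 → sign +
step 3: pivot -2/15 → sign −
signature = (3, 1, 0)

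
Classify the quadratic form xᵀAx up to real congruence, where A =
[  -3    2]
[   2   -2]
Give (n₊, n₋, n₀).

step 0: pivot -3 → sign −
step 1: pivot -2/3 → sign −
signature = (0, 2, 0)

Answer: (0, 2, 0)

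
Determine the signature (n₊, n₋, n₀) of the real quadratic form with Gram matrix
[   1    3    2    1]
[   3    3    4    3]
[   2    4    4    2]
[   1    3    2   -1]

step 0: pivot 1 → sign +
step 1: pivot -6 → sign −
step 2: pivot 2/3 → sign +
step 3: pivot -2 → sign −
signature = (2, 2, 0)

Answer: (2, 2, 0)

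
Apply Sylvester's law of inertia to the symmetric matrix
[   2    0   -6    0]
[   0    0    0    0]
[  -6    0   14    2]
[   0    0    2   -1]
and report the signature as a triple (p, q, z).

Answer: (1, 1, 2)

Derivation:
step 0: pivot 2 → sign +
step 1: pivot -4 → sign −
step 2: row/col 2 already zero → sign 0
step 3: row/col 3 already zero → sign 0
signature = (1, 1, 2)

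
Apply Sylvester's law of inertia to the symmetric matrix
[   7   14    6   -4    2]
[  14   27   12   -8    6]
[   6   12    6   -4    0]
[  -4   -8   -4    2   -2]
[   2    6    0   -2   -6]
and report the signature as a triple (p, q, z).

Answer: (2, 2, 1)

Derivation:
step 0: pivot 7 → sign +
step 1: pivot -1 → sign −
step 2: pivot 6/7 → sign +
step 3: pivot -2/3 → sign −
step 4: row/col 4 already zero → sign 0
signature = (2, 2, 1)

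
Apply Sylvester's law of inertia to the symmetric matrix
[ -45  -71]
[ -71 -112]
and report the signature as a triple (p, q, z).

step 0: pivot -45 → sign −
step 1: pivot 1/45 → sign +
signature = (1, 1, 0)

Answer: (1, 1, 0)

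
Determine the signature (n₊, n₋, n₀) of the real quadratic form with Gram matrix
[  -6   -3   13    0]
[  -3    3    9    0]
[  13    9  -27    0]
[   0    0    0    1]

step 0: pivot -6 → sign −
step 1: pivot 9/2 → sign +
step 2: pivot -2/9 → sign −
step 3: pivot 1 → sign +
signature = (2, 2, 0)

Answer: (2, 2, 0)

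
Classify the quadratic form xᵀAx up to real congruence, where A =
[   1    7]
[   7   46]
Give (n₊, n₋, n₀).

Answer: (1, 1, 0)

Derivation:
step 0: pivot 1 → sign +
step 1: pivot -3 → sign −
signature = (1, 1, 0)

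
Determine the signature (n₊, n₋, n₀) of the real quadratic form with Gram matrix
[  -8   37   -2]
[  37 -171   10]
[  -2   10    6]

Answer: (2, 1, 0)

Derivation:
step 0: pivot -8 → sign −
step 1: pivot 1/8 → sign +
step 2: pivot 2 → sign +
signature = (2, 1, 0)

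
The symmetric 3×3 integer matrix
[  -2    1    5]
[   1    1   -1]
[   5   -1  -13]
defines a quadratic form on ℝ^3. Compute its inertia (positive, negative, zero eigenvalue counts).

Answer: (1, 2, 0)

Derivation:
step 0: pivot -2 → sign −
step 1: pivot 3/2 → sign +
step 2: pivot -2 → sign −
signature = (1, 2, 0)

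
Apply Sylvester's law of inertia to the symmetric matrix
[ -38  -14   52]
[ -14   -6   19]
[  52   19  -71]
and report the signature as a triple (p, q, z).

Answer: (1, 2, 0)

Derivation:
step 0: pivot -38 → sign −
step 1: pivot -16/19 → sign −
step 2: pivot 3/16 → sign +
signature = (1, 2, 0)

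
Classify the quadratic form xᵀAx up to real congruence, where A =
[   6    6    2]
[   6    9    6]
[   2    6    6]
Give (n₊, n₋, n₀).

step 0: pivot 6 → sign +
step 1: pivot 3 → sign +
step 2: row/col 2 already zero → sign 0
signature = (2, 0, 1)

Answer: (2, 0, 1)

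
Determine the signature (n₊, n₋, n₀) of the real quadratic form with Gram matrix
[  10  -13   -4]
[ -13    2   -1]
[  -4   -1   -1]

step 0: pivot 10 → sign +
step 1: pivot -149/10 → sign −
step 2: pivot -3/149 → sign −
signature = (1, 2, 0)

Answer: (1, 2, 0)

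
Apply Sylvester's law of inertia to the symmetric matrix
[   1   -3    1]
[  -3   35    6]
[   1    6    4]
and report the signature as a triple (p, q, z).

Answer: (2, 1, 0)

Derivation:
step 0: pivot 1 → sign +
step 1: pivot 26 → sign +
step 2: pivot -3/26 → sign −
signature = (2, 1, 0)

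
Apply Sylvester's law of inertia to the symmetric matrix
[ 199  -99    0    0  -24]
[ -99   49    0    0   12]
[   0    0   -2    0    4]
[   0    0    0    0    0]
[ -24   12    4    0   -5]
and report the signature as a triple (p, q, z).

Answer: (2, 2, 1)

Derivation:
step 0: pivot 199 → sign +
step 1: pivot -50/199 → sign −
step 2: pivot -2 → sign −
step 3: pivot 3/25 → sign +
step 4: row/col 4 already zero → sign 0
signature = (2, 2, 1)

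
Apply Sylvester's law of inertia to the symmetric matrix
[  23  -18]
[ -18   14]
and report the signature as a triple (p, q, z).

Answer: (1, 1, 0)

Derivation:
step 0: pivot 23 → sign +
step 1: pivot -2/23 → sign −
signature = (1, 1, 0)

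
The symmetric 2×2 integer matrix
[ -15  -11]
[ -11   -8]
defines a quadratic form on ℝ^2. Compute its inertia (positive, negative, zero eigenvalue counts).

step 0: pivot -15 → sign −
step 1: pivot 1/15 → sign +
signature = (1, 1, 0)

Answer: (1, 1, 0)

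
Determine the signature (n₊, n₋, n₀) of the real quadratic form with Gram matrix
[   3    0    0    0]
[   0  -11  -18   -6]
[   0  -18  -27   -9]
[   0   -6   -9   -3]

Answer: (2, 1, 1)

Derivation:
step 0: pivot 3 → sign +
step 1: pivot -11 → sign −
step 2: pivot 27/11 → sign +
step 3: row/col 3 already zero → sign 0
signature = (2, 1, 1)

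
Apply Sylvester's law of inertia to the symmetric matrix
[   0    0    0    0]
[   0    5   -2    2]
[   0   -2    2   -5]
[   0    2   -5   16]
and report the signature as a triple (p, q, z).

Answer: (3, 0, 1)

Derivation:
step 0: pivot 5 → sign +
step 1: pivot 6/5 → sign +
step 2: pivot 1/2 → sign +
step 3: row/col 3 already zero → sign 0
signature = (3, 0, 1)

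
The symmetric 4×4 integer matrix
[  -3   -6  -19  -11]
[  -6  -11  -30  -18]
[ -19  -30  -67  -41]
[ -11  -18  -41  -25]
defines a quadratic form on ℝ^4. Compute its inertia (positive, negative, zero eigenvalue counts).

Answer: (2, 2, 0)

Derivation:
step 0: pivot -3 → sign −
step 1: pivot 1 → sign +
step 2: pivot -32/3 → sign −
step 3: pivot 3/8 → sign +
signature = (2, 2, 0)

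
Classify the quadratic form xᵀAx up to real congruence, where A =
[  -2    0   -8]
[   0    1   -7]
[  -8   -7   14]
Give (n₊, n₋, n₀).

step 0: pivot -2 → sign −
step 1: pivot 1 → sign +
step 2: pivot -3 → sign −
signature = (1, 2, 0)

Answer: (1, 2, 0)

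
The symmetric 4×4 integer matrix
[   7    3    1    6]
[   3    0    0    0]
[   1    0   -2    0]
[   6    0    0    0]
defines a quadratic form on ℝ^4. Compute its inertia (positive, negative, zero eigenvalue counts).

Answer: (1, 2, 1)

Derivation:
step 0: pivot 7 → sign +
step 1: pivot -9/7 → sign −
step 2: pivot -2 → sign −
step 3: row/col 3 already zero → sign 0
signature = (1, 2, 1)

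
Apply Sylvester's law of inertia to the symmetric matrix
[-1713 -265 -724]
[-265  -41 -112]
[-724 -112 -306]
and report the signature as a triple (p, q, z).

Answer: (0, 2, 1)

Derivation:
step 0: pivot -1713 → sign −
step 1: pivot -8/1713 → sign −
step 2: row/col 2 already zero → sign 0
signature = (0, 2, 1)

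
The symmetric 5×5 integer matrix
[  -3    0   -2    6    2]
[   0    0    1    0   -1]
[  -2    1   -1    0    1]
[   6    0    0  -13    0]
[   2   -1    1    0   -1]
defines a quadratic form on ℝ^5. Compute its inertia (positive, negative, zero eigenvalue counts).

Answer: (1, 3, 1)

Derivation:
step 0: pivot -3 → sign −
step 1: pivot 1/3 → sign +
step 2: pivot -3 → sign −
step 3: pivot -1 → sign −
step 4: row/col 4 already zero → sign 0
signature = (1, 3, 1)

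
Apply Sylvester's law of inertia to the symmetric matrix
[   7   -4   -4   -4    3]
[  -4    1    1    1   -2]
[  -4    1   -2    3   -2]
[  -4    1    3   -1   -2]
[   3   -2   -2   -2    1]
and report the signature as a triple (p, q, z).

Answer: (1, 4, 0)

Derivation:
step 0: pivot 7 → sign +
step 1: pivot -9/7 → sign −
step 2: pivot -3 → sign −
step 3: pivot -2/3 → sign −
step 4: pivot -2/9 → sign −
signature = (1, 4, 0)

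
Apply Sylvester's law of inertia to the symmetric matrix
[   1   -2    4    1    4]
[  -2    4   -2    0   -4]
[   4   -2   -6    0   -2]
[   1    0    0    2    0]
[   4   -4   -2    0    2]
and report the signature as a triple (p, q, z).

Answer: (4, 1, 0)

Derivation:
step 0: pivot 1 → sign +
step 1: pivot -22 → sign −
step 2: pivot 18/11 → sign +
step 3: pivot 11/9 → sign +
step 4: pivot 2/11 → sign +
signature = (4, 1, 0)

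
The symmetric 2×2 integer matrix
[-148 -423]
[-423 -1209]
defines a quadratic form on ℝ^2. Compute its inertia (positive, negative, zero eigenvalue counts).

Answer: (0, 2, 0)

Derivation:
step 0: pivot -148 → sign −
step 1: pivot -3/148 → sign −
signature = (0, 2, 0)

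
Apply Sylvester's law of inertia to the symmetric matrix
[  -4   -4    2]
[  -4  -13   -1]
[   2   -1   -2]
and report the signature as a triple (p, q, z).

Answer: (0, 2, 1)

Derivation:
step 0: pivot -4 → sign −
step 1: pivot -9 → sign −
step 2: row/col 2 already zero → sign 0
signature = (0, 2, 1)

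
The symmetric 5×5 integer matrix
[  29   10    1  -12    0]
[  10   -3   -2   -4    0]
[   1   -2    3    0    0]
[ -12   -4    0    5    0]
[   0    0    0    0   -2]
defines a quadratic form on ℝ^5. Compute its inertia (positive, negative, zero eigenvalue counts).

step 0: pivot 29 → sign +
step 1: pivot -187/29 → sign −
step 2: pivot 42/11 → sign +
step 3: pivot 1/357 → sign +
step 4: pivot -2 → sign −
signature = (3, 2, 0)

Answer: (3, 2, 0)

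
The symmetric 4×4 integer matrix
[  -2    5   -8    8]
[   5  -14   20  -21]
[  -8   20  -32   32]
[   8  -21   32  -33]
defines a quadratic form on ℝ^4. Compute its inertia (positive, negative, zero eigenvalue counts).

step 0: pivot -2 → sign −
step 1: pivot -3/2 → sign −
step 2: pivot -1/3 → sign −
step 3: row/col 3 already zero → sign 0
signature = (0, 3, 1)

Answer: (0, 3, 1)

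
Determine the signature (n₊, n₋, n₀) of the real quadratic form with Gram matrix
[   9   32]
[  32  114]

step 0: pivot 9 → sign +
step 1: pivot 2/9 → sign +
signature = (2, 0, 0)

Answer: (2, 0, 0)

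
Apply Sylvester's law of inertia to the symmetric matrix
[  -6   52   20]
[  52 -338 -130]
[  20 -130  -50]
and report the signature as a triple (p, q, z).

Answer: (1, 1, 1)

Derivation:
step 0: pivot -6 → sign −
step 1: pivot 338/3 → sign +
step 2: row/col 2 already zero → sign 0
signature = (1, 1, 1)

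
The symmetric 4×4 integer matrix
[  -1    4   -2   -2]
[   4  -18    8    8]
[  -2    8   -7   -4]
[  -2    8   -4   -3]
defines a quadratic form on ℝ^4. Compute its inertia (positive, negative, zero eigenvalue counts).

Answer: (1, 3, 0)

Derivation:
step 0: pivot -1 → sign −
step 1: pivot -2 → sign −
step 2: pivot -3 → sign −
step 3: pivot 1 → sign +
signature = (1, 3, 0)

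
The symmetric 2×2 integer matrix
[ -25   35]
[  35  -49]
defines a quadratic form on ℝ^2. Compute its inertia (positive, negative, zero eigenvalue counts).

step 0: pivot -25 → sign −
step 1: row/col 1 already zero → sign 0
signature = (0, 1, 1)

Answer: (0, 1, 1)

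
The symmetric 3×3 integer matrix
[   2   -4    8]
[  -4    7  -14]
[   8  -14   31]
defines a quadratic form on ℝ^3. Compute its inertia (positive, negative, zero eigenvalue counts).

Answer: (2, 1, 0)

Derivation:
step 0: pivot 2 → sign +
step 1: pivot -1 → sign −
step 2: pivot 3 → sign +
signature = (2, 1, 0)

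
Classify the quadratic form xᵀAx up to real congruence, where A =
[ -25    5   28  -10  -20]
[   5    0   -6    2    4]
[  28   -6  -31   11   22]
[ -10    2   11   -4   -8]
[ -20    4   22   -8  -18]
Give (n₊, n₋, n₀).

step 0: pivot -25 → sign −
step 1: pivot 1 → sign +
step 2: pivot 1/5 → sign +
step 3: pivot -1/5 → sign −
step 4: pivot -2 → sign −
signature = (2, 3, 0)

Answer: (2, 3, 0)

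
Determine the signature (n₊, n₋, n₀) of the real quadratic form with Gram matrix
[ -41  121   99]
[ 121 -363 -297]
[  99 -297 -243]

step 0: pivot -41 → sign −
step 1: pivot -242/41 → sign −
step 2: row/col 2 already zero → sign 0
signature = (0, 2, 1)

Answer: (0, 2, 1)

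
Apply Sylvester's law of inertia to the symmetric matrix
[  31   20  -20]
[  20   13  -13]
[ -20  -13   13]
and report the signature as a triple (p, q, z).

Answer: (2, 0, 1)

Derivation:
step 0: pivot 31 → sign +
step 1: pivot 3/31 → sign +
step 2: row/col 2 already zero → sign 0
signature = (2, 0, 1)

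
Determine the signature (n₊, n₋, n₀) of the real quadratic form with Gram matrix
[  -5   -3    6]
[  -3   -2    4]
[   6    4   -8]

Answer: (0, 2, 1)

Derivation:
step 0: pivot -5 → sign −
step 1: pivot -1/5 → sign −
step 2: row/col 2 already zero → sign 0
signature = (0, 2, 1)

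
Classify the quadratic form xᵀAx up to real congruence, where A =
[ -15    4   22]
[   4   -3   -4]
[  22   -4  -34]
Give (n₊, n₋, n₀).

Answer: (1, 2, 0)

Derivation:
step 0: pivot -15 → sign −
step 1: pivot -29/15 → sign −
step 2: pivot 2/29 → sign +
signature = (1, 2, 0)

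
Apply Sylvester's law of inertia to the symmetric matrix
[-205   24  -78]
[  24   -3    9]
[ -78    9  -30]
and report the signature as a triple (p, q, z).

Answer: (0, 3, 0)

Derivation:
step 0: pivot -205 → sign −
step 1: pivot -39/205 → sign −
step 2: pivot -3/13 → sign −
signature = (0, 3, 0)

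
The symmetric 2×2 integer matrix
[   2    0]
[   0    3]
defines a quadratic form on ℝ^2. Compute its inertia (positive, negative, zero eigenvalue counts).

Answer: (2, 0, 0)

Derivation:
step 0: pivot 2 → sign +
step 1: pivot 3 → sign +
signature = (2, 0, 0)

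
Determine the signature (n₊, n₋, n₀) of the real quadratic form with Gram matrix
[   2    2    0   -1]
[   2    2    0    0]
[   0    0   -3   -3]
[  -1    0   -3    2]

Answer: (2, 2, 0)

Derivation:
step 0: pivot 2 → sign +
step 1: pivot -3 → sign −
step 2: pivot 9/2 → sign +
step 3: pivot -2/9 → sign −
signature = (2, 2, 0)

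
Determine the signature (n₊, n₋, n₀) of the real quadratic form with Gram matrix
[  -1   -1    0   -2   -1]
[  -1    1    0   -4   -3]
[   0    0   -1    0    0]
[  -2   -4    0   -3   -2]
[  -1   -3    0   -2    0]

Answer: (2, 3, 0)

Derivation:
step 0: pivot -1 → sign −
step 1: pivot 2 → sign +
step 2: pivot -1 → sign −
step 3: pivot -1 → sign −
step 4: pivot 3 → sign +
signature = (2, 3, 0)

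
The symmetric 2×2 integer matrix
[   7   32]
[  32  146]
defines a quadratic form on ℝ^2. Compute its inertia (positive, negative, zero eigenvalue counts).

Answer: (1, 1, 0)

Derivation:
step 0: pivot 7 → sign +
step 1: pivot -2/7 → sign −
signature = (1, 1, 0)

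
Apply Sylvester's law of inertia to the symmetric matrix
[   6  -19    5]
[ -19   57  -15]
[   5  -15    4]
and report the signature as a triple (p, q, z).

step 0: pivot 6 → sign +
step 1: pivot -19/6 → sign −
step 2: pivot 1/19 → sign +
signature = (2, 1, 0)

Answer: (2, 1, 0)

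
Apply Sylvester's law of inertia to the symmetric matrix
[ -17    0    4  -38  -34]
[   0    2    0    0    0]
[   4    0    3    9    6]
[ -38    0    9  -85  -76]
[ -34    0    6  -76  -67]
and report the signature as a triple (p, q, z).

step 0: pivot -17 → sign −
step 1: pivot 2 → sign +
step 2: pivot 67/17 → sign +
step 3: pivot -4/67 → sign −
step 4: row/col 4 already zero → sign 0
signature = (2, 2, 1)

Answer: (2, 2, 1)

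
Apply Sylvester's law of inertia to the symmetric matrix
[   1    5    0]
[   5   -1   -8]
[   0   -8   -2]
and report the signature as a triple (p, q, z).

step 0: pivot 1 → sign +
step 1: pivot -26 → sign −
step 2: pivot 6/13 → sign +
signature = (2, 1, 0)

Answer: (2, 1, 0)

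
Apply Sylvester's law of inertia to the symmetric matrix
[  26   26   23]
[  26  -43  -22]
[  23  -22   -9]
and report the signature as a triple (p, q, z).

step 0: pivot 26 → sign +
step 1: pivot -69 → sign −
step 2: pivot 1/598 → sign +
signature = (2, 1, 0)

Answer: (2, 1, 0)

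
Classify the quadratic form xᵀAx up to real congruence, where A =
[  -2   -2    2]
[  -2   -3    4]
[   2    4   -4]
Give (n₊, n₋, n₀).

Answer: (1, 2, 0)

Derivation:
step 0: pivot -2 → sign −
step 1: pivot -1 → sign −
step 2: pivot 2 → sign +
signature = (1, 2, 0)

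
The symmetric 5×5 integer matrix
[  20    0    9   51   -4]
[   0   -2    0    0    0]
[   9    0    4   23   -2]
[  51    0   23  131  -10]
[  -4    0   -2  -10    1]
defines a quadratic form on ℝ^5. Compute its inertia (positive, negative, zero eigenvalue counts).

Answer: (3, 2, 0)

Derivation:
step 0: pivot 20 → sign +
step 1: pivot -2 → sign −
step 2: pivot -1/20 → sign −
step 3: pivot 1 → sign +
step 4: pivot 1 → sign +
signature = (3, 2, 0)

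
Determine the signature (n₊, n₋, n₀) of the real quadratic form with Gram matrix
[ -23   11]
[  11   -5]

step 0: pivot -23 → sign −
step 1: pivot 6/23 → sign +
signature = (1, 1, 0)

Answer: (1, 1, 0)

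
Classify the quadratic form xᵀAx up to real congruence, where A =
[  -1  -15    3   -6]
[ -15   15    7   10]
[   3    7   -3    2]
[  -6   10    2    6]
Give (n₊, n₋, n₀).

Answer: (2, 2, 0)

Derivation:
step 0: pivot -1 → sign −
step 1: pivot 240 → sign +
step 2: pivot -1/60 → sign −
step 3: pivot 2 → sign +
signature = (2, 2, 0)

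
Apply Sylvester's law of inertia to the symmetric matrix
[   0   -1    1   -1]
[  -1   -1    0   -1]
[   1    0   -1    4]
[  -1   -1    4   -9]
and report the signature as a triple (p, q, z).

step 0: pivot -1 → sign −
step 1: pivot 1 → sign +
step 2: pivot -2 → sign −
step 3: row/col 3 already zero → sign 0
signature = (1, 2, 1)

Answer: (1, 2, 1)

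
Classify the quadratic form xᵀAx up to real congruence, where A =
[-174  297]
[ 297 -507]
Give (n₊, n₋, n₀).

step 0: pivot -174 → sign −
step 1: pivot -3/58 → sign −
signature = (0, 2, 0)

Answer: (0, 2, 0)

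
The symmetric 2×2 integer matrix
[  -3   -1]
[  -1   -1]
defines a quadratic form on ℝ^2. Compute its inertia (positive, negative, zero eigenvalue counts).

Answer: (0, 2, 0)

Derivation:
step 0: pivot -3 → sign −
step 1: pivot -2/3 → sign −
signature = (0, 2, 0)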